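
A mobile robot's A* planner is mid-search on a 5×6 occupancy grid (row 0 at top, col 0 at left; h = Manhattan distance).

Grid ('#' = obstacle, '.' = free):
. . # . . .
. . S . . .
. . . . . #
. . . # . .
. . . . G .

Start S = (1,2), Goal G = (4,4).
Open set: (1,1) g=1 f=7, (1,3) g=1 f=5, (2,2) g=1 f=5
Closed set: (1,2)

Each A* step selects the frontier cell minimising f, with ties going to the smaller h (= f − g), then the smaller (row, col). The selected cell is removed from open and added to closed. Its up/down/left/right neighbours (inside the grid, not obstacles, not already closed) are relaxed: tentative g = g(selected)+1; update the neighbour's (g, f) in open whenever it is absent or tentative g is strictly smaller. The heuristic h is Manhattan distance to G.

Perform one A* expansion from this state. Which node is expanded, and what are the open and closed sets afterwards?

step 1: expand (1,3) (f=5, h=4) → closed; open now [(0,3) g=2 f=7, (1,1) g=1 f=7, (1,4) g=2 f=5, (2,2) g=1 f=5, (2,3) g=2 f=5]

expanded=(1,3); open=[(0,3) g=2 f=7, (1,1) g=1 f=7, (1,4) g=2 f=5, (2,2) g=1 f=5, (2,3) g=2 f=5]; closed=[(1,2), (1,3)]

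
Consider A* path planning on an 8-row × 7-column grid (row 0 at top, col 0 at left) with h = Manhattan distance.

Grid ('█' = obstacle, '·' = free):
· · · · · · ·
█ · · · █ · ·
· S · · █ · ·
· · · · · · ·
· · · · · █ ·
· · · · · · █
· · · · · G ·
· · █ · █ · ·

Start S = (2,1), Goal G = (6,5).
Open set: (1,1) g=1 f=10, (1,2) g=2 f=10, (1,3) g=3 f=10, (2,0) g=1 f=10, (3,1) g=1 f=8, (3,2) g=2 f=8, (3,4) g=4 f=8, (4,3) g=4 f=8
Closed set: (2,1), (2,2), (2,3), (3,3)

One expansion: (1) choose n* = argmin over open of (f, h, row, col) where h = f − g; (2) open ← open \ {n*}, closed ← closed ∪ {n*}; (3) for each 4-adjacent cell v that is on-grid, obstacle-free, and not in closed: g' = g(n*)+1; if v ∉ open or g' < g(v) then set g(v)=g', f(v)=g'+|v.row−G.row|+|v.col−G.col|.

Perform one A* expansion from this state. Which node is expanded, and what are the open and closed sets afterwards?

step 1: expand (3,4) (f=8, h=4) → closed; open now [(1,1) g=1 f=10, (1,2) g=2 f=10, (1,3) g=3 f=10, (2,0) g=1 f=10, (3,1) g=1 f=8, (3,2) g=2 f=8, (3,5) g=5 f=8, (4,3) g=4 f=8, (4,4) g=5 f=8]

expanded=(3,4); open=[(1,1) g=1 f=10, (1,2) g=2 f=10, (1,3) g=3 f=10, (2,0) g=1 f=10, (3,1) g=1 f=8, (3,2) g=2 f=8, (3,5) g=5 f=8, (4,3) g=4 f=8, (4,4) g=5 f=8]; closed=[(2,1), (2,2), (2,3), (3,3), (3,4)]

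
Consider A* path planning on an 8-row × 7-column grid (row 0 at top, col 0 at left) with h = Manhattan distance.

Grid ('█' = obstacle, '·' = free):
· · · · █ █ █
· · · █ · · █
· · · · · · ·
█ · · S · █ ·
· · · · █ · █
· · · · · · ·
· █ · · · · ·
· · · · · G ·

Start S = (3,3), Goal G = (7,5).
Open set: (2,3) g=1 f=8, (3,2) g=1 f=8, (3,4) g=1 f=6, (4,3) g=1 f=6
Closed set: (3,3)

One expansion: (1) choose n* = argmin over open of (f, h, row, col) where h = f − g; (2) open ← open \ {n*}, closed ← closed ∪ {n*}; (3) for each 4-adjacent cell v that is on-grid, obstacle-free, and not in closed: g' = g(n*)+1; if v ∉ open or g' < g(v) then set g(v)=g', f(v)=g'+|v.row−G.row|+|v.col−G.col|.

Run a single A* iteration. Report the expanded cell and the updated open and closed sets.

expanded=(3,4); open=[(2,3) g=1 f=8, (2,4) g=2 f=8, (3,2) g=1 f=8, (4,3) g=1 f=6]; closed=[(3,3), (3,4)]

step 1: expand (3,4) (f=6, h=5) → closed; open now [(2,3) g=1 f=8, (2,4) g=2 f=8, (3,2) g=1 f=8, (4,3) g=1 f=6]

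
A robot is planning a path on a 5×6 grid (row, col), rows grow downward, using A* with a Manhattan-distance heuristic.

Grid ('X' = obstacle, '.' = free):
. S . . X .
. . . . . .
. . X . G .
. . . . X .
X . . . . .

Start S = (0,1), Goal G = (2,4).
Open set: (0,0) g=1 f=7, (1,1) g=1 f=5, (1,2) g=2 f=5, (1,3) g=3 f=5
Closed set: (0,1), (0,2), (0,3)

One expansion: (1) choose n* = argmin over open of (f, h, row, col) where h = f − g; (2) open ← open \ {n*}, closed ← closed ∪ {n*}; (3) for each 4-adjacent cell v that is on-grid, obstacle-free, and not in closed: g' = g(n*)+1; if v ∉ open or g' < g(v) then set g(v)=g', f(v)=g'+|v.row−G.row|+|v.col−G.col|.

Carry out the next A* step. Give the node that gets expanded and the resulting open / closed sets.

expanded=(1,3); open=[(0,0) g=1 f=7, (1,1) g=1 f=5, (1,2) g=2 f=5, (1,4) g=4 f=5, (2,3) g=4 f=5]; closed=[(0,1), (0,2), (0,3), (1,3)]

step 1: expand (1,3) (f=5, h=2) → closed; open now [(0,0) g=1 f=7, (1,1) g=1 f=5, (1,2) g=2 f=5, (1,4) g=4 f=5, (2,3) g=4 f=5]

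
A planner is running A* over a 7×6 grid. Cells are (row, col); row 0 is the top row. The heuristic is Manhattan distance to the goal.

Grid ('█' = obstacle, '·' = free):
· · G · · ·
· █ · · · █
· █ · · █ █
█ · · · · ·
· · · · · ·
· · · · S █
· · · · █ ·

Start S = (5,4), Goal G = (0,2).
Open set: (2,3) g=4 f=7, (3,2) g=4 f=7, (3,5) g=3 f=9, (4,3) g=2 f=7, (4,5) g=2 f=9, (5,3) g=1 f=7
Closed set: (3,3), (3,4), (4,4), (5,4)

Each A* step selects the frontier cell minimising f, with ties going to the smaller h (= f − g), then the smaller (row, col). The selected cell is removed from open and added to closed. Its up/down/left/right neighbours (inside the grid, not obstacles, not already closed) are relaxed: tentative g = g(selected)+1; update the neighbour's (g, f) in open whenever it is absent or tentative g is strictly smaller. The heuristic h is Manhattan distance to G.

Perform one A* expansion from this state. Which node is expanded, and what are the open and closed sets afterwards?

step 1: expand (2,3) (f=7, h=3) → closed; open now [(1,3) g=5 f=7, (2,2) g=5 f=7, (3,2) g=4 f=7, (3,5) g=3 f=9, (4,3) g=2 f=7, (4,5) g=2 f=9, (5,3) g=1 f=7]

expanded=(2,3); open=[(1,3) g=5 f=7, (2,2) g=5 f=7, (3,2) g=4 f=7, (3,5) g=3 f=9, (4,3) g=2 f=7, (4,5) g=2 f=9, (5,3) g=1 f=7]; closed=[(2,3), (3,3), (3,4), (4,4), (5,4)]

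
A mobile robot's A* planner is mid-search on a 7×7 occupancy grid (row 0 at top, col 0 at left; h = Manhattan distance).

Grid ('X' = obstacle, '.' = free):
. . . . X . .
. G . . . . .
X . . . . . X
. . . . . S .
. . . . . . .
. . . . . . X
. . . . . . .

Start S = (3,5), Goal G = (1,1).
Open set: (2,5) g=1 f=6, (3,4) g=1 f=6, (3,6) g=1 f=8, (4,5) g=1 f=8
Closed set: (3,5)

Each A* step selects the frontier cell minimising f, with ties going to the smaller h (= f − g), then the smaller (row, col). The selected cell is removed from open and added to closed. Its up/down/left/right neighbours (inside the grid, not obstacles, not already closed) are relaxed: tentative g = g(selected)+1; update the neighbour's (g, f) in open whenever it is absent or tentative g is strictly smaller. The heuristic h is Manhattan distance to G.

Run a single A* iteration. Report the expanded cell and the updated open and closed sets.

expanded=(2,5); open=[(1,5) g=2 f=6, (2,4) g=2 f=6, (3,4) g=1 f=6, (3,6) g=1 f=8, (4,5) g=1 f=8]; closed=[(2,5), (3,5)]

step 1: expand (2,5) (f=6, h=5) → closed; open now [(1,5) g=2 f=6, (2,4) g=2 f=6, (3,4) g=1 f=6, (3,6) g=1 f=8, (4,5) g=1 f=8]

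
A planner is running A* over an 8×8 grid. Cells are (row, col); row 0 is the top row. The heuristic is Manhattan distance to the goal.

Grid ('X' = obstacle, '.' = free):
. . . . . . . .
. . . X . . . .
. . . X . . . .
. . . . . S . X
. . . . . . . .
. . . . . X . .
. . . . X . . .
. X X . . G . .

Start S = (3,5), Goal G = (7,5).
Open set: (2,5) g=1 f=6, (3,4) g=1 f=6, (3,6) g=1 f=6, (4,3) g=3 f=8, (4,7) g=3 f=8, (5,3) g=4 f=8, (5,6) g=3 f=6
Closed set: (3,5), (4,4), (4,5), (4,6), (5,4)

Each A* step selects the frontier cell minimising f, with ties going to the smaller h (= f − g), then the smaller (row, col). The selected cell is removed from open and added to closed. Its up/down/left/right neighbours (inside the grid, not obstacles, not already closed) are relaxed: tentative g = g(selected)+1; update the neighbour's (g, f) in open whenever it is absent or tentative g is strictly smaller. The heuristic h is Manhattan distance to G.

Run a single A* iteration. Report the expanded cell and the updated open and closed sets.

expanded=(5,6); open=[(2,5) g=1 f=6, (3,4) g=1 f=6, (3,6) g=1 f=6, (4,3) g=3 f=8, (4,7) g=3 f=8, (5,3) g=4 f=8, (5,7) g=4 f=8, (6,6) g=4 f=6]; closed=[(3,5), (4,4), (4,5), (4,6), (5,4), (5,6)]

step 1: expand (5,6) (f=6, h=3) → closed; open now [(2,5) g=1 f=6, (3,4) g=1 f=6, (3,6) g=1 f=6, (4,3) g=3 f=8, (4,7) g=3 f=8, (5,3) g=4 f=8, (5,7) g=4 f=8, (6,6) g=4 f=6]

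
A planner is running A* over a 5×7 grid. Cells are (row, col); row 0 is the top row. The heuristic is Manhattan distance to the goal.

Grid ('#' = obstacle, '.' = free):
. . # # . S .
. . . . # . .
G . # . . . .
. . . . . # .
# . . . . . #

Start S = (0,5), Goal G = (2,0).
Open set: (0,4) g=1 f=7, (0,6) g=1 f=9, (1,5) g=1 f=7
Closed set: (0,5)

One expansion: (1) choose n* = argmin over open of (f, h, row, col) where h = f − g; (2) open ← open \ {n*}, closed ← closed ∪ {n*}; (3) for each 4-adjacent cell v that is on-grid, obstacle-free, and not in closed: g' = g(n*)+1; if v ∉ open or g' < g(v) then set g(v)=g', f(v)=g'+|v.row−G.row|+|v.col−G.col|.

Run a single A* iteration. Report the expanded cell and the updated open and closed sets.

expanded=(0,4); open=[(0,6) g=1 f=9, (1,5) g=1 f=7]; closed=[(0,4), (0,5)]

step 1: expand (0,4) (f=7, h=6) → closed; open now [(0,6) g=1 f=9, (1,5) g=1 f=7]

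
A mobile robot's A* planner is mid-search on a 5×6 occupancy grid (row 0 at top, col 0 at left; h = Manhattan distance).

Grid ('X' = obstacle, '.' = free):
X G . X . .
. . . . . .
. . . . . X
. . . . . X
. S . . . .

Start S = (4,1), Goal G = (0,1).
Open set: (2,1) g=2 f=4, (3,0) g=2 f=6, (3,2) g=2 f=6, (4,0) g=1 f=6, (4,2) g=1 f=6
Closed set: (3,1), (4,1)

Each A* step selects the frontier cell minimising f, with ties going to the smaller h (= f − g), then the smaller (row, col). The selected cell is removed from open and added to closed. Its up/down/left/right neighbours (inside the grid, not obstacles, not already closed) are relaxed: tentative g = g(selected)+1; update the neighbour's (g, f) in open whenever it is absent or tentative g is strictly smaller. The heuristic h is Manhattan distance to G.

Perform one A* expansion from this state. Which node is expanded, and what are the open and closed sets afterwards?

step 1: expand (2,1) (f=4, h=2) → closed; open now [(1,1) g=3 f=4, (2,0) g=3 f=6, (2,2) g=3 f=6, (3,0) g=2 f=6, (3,2) g=2 f=6, (4,0) g=1 f=6, (4,2) g=1 f=6]

expanded=(2,1); open=[(1,1) g=3 f=4, (2,0) g=3 f=6, (2,2) g=3 f=6, (3,0) g=2 f=6, (3,2) g=2 f=6, (4,0) g=1 f=6, (4,2) g=1 f=6]; closed=[(2,1), (3,1), (4,1)]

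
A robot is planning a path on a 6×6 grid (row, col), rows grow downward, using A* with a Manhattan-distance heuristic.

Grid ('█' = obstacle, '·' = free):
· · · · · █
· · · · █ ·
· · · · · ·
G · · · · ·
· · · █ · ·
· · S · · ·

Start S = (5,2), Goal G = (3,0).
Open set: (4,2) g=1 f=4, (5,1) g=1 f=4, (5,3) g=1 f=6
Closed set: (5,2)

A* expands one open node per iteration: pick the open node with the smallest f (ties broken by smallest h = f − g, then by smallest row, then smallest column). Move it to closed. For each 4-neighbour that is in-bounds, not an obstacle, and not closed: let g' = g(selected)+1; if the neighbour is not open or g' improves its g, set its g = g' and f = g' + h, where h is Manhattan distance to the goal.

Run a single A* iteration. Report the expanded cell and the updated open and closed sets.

step 1: expand (4,2) (f=4, h=3) → closed; open now [(3,2) g=2 f=4, (4,1) g=2 f=4, (5,1) g=1 f=4, (5,3) g=1 f=6]

expanded=(4,2); open=[(3,2) g=2 f=4, (4,1) g=2 f=4, (5,1) g=1 f=4, (5,3) g=1 f=6]; closed=[(4,2), (5,2)]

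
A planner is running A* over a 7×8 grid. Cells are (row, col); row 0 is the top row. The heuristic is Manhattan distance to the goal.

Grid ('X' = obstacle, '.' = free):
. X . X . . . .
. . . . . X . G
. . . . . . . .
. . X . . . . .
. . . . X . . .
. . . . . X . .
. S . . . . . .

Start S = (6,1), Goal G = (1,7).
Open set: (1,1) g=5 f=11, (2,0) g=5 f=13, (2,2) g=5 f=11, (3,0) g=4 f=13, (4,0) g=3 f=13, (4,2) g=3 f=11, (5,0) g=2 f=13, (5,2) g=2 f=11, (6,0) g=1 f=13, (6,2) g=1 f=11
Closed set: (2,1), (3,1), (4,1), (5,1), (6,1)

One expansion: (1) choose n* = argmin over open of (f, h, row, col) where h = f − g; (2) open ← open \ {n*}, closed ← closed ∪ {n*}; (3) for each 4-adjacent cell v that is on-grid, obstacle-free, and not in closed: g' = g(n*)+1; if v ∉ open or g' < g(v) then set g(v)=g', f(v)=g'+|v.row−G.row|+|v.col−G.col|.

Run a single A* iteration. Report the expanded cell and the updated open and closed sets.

step 1: expand (1,1) (f=11, h=6) → closed; open now [(1,0) g=6 f=13, (1,2) g=6 f=11, (2,0) g=5 f=13, (2,2) g=5 f=11, (3,0) g=4 f=13, (4,0) g=3 f=13, (4,2) g=3 f=11, (5,0) g=2 f=13, (5,2) g=2 f=11, (6,0) g=1 f=13, (6,2) g=1 f=11]

expanded=(1,1); open=[(1,0) g=6 f=13, (1,2) g=6 f=11, (2,0) g=5 f=13, (2,2) g=5 f=11, (3,0) g=4 f=13, (4,0) g=3 f=13, (4,2) g=3 f=11, (5,0) g=2 f=13, (5,2) g=2 f=11, (6,0) g=1 f=13, (6,2) g=1 f=11]; closed=[(1,1), (2,1), (3,1), (4,1), (5,1), (6,1)]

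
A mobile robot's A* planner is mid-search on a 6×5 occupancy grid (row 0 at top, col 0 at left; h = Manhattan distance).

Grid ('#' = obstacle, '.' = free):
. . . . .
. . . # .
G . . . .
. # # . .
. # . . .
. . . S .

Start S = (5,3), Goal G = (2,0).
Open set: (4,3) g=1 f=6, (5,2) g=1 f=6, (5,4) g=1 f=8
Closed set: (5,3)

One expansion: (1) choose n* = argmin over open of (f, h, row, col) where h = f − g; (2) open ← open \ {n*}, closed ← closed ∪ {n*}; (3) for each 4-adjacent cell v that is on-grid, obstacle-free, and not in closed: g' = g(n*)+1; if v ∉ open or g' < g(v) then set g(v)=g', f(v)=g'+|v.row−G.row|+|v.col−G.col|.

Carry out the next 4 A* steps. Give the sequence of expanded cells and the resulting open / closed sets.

step 1: expand (4,3) (f=6, h=5) → closed; open now [(3,3) g=2 f=6, (4,2) g=2 f=6, (4,4) g=2 f=8, (5,2) g=1 f=6, (5,4) g=1 f=8]
step 2: expand (3,3) (f=6, h=4) → closed; open now [(2,3) g=3 f=6, (3,4) g=3 f=8, (4,2) g=2 f=6, (4,4) g=2 f=8, (5,2) g=1 f=6, (5,4) g=1 f=8]
step 3: expand (2,3) (f=6, h=3) → closed; open now [(2,2) g=4 f=6, (2,4) g=4 f=8, (3,4) g=3 f=8, (4,2) g=2 f=6, (4,4) g=2 f=8, (5,2) g=1 f=6, (5,4) g=1 f=8]
step 4: expand (2,2) (f=6, h=2) → closed; open now [(1,2) g=5 f=8, (2,1) g=5 f=6, (2,4) g=4 f=8, (3,4) g=3 f=8, (4,2) g=2 f=6, (4,4) g=2 f=8, (5,2) g=1 f=6, (5,4) g=1 f=8]

order=[(4,3) → (3,3) → (2,3) → (2,2)]; open=[(1,2) g=5 f=8, (2,1) g=5 f=6, (2,4) g=4 f=8, (3,4) g=3 f=8, (4,2) g=2 f=6, (4,4) g=2 f=8, (5,2) g=1 f=6, (5,4) g=1 f=8]; closed=[(2,2), (2,3), (3,3), (4,3), (5,3)]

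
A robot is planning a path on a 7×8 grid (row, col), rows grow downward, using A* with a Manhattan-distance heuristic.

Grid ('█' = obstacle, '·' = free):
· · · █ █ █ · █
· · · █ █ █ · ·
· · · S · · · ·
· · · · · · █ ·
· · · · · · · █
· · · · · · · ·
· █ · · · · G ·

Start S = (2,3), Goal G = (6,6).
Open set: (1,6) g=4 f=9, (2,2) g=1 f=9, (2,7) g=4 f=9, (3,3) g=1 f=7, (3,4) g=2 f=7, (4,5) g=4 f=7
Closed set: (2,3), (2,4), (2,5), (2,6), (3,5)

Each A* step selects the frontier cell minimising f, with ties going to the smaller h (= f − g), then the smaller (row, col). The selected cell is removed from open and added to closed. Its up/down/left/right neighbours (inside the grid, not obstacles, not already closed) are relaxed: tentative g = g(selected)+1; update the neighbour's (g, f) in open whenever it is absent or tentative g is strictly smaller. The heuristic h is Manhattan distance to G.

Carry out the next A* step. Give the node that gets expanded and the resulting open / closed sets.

expanded=(4,5); open=[(1,6) g=4 f=9, (2,2) g=1 f=9, (2,7) g=4 f=9, (3,3) g=1 f=7, (3,4) g=2 f=7, (4,4) g=5 f=9, (4,6) g=5 f=7, (5,5) g=5 f=7]; closed=[(2,3), (2,4), (2,5), (2,6), (3,5), (4,5)]

step 1: expand (4,5) (f=7, h=3) → closed; open now [(1,6) g=4 f=9, (2,2) g=1 f=9, (2,7) g=4 f=9, (3,3) g=1 f=7, (3,4) g=2 f=7, (4,4) g=5 f=9, (4,6) g=5 f=7, (5,5) g=5 f=7]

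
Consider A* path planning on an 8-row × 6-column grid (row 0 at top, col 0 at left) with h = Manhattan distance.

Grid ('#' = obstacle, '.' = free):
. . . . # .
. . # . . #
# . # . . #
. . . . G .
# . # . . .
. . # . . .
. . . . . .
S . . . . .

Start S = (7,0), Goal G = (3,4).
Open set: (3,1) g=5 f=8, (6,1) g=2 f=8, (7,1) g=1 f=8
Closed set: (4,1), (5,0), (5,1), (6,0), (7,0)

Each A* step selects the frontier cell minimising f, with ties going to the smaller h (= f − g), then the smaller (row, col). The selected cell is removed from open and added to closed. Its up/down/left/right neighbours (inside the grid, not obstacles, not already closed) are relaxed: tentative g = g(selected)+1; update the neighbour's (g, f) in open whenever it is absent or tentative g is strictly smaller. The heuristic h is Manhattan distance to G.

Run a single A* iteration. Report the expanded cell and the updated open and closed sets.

step 1: expand (3,1) (f=8, h=3) → closed; open now [(2,1) g=6 f=10, (3,0) g=6 f=10, (3,2) g=6 f=8, (6,1) g=2 f=8, (7,1) g=1 f=8]

expanded=(3,1); open=[(2,1) g=6 f=10, (3,0) g=6 f=10, (3,2) g=6 f=8, (6,1) g=2 f=8, (7,1) g=1 f=8]; closed=[(3,1), (4,1), (5,0), (5,1), (6,0), (7,0)]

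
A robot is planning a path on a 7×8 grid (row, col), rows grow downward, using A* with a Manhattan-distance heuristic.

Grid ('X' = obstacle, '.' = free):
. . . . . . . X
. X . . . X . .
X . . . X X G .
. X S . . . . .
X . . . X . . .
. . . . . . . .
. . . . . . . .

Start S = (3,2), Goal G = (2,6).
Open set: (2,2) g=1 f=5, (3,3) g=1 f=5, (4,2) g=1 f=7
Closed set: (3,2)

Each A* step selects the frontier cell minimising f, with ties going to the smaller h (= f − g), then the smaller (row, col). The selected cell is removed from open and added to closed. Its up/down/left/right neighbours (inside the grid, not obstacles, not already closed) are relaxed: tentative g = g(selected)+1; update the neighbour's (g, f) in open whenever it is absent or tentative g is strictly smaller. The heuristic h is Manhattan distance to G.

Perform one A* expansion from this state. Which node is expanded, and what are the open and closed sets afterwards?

step 1: expand (2,2) (f=5, h=4) → closed; open now [(1,2) g=2 f=7, (2,1) g=2 f=7, (2,3) g=2 f=5, (3,3) g=1 f=5, (4,2) g=1 f=7]

expanded=(2,2); open=[(1,2) g=2 f=7, (2,1) g=2 f=7, (2,3) g=2 f=5, (3,3) g=1 f=5, (4,2) g=1 f=7]; closed=[(2,2), (3,2)]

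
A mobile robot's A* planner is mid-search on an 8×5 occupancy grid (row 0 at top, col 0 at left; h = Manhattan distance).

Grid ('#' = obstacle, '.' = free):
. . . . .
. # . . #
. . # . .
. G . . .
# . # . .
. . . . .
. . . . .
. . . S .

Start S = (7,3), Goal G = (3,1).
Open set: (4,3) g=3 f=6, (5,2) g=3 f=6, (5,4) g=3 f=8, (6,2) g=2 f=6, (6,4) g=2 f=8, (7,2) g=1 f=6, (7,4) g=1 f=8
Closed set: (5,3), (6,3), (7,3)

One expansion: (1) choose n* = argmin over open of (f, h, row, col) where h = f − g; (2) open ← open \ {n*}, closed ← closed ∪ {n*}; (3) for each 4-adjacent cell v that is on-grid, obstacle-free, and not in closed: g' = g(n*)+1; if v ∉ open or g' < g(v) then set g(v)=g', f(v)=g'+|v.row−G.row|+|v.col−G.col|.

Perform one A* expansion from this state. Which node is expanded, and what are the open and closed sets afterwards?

expanded=(4,3); open=[(3,3) g=4 f=6, (4,4) g=4 f=8, (5,2) g=3 f=6, (5,4) g=3 f=8, (6,2) g=2 f=6, (6,4) g=2 f=8, (7,2) g=1 f=6, (7,4) g=1 f=8]; closed=[(4,3), (5,3), (6,3), (7,3)]

step 1: expand (4,3) (f=6, h=3) → closed; open now [(3,3) g=4 f=6, (4,4) g=4 f=8, (5,2) g=3 f=6, (5,4) g=3 f=8, (6,2) g=2 f=6, (6,4) g=2 f=8, (7,2) g=1 f=6, (7,4) g=1 f=8]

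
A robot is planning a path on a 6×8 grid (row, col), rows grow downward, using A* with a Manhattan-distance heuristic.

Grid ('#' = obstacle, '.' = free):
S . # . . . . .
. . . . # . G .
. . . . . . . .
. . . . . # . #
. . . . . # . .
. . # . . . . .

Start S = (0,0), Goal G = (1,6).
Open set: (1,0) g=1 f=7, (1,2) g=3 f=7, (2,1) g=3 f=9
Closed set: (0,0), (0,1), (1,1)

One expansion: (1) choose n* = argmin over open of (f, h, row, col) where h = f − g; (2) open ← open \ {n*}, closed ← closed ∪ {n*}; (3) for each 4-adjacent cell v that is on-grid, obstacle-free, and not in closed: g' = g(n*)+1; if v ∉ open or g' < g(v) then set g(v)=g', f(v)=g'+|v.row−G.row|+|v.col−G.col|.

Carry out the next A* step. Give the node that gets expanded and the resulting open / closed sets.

step 1: expand (1,2) (f=7, h=4) → closed; open now [(1,0) g=1 f=7, (1,3) g=4 f=7, (2,1) g=3 f=9, (2,2) g=4 f=9]

expanded=(1,2); open=[(1,0) g=1 f=7, (1,3) g=4 f=7, (2,1) g=3 f=9, (2,2) g=4 f=9]; closed=[(0,0), (0,1), (1,1), (1,2)]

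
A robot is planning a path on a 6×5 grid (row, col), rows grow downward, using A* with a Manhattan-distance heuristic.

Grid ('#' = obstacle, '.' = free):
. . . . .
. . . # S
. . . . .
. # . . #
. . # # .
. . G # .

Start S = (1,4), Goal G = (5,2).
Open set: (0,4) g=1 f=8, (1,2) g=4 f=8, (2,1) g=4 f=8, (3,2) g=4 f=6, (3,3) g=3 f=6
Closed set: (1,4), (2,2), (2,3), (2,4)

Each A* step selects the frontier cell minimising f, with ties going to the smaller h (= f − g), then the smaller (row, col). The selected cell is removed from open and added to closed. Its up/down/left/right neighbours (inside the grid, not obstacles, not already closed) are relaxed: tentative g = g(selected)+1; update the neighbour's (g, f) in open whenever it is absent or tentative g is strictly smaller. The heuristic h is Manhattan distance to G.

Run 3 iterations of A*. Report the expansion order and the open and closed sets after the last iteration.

order=[(3,2) → (3,3) → (1,2)]; open=[(0,2) g=5 f=10, (0,4) g=1 f=8, (1,1) g=5 f=10, (2,1) g=4 f=8]; closed=[(1,2), (1,4), (2,2), (2,3), (2,4), (3,2), (3,3)]

step 1: expand (3,2) (f=6, h=2) → closed; open now [(0,4) g=1 f=8, (1,2) g=4 f=8, (2,1) g=4 f=8, (3,3) g=3 f=6]
step 2: expand (3,3) (f=6, h=3) → closed; open now [(0,4) g=1 f=8, (1,2) g=4 f=8, (2,1) g=4 f=8]
step 3: expand (1,2) (f=8, h=4) → closed; open now [(0,2) g=5 f=10, (0,4) g=1 f=8, (1,1) g=5 f=10, (2,1) g=4 f=8]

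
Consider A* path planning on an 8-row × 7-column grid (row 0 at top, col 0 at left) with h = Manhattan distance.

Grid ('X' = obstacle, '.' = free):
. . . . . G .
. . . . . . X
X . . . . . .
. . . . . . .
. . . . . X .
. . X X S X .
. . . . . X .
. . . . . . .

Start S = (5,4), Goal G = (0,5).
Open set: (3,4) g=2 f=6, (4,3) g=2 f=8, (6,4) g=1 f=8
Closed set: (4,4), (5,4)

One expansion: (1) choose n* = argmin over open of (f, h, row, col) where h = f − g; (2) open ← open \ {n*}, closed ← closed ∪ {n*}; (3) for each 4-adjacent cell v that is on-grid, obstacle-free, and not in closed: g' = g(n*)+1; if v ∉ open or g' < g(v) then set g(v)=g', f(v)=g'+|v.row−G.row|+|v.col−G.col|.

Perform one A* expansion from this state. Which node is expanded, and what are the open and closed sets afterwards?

step 1: expand (3,4) (f=6, h=4) → closed; open now [(2,4) g=3 f=6, (3,3) g=3 f=8, (3,5) g=3 f=6, (4,3) g=2 f=8, (6,4) g=1 f=8]

expanded=(3,4); open=[(2,4) g=3 f=6, (3,3) g=3 f=8, (3,5) g=3 f=6, (4,3) g=2 f=8, (6,4) g=1 f=8]; closed=[(3,4), (4,4), (5,4)]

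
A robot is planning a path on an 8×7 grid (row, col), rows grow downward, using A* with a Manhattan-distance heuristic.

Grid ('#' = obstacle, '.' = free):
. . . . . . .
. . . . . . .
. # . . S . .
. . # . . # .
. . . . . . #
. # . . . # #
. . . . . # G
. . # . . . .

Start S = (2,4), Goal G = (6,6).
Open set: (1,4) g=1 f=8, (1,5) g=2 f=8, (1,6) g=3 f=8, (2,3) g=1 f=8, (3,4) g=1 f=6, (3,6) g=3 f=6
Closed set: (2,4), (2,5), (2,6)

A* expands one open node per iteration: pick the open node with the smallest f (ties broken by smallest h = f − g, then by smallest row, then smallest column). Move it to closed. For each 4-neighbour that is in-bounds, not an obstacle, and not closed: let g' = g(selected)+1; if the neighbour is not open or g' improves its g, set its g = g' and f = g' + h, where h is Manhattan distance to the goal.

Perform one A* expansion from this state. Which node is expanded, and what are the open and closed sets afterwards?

step 1: expand (3,6) (f=6, h=3) → closed; open now [(1,4) g=1 f=8, (1,5) g=2 f=8, (1,6) g=3 f=8, (2,3) g=1 f=8, (3,4) g=1 f=6]

expanded=(3,6); open=[(1,4) g=1 f=8, (1,5) g=2 f=8, (1,6) g=3 f=8, (2,3) g=1 f=8, (3,4) g=1 f=6]; closed=[(2,4), (2,5), (2,6), (3,6)]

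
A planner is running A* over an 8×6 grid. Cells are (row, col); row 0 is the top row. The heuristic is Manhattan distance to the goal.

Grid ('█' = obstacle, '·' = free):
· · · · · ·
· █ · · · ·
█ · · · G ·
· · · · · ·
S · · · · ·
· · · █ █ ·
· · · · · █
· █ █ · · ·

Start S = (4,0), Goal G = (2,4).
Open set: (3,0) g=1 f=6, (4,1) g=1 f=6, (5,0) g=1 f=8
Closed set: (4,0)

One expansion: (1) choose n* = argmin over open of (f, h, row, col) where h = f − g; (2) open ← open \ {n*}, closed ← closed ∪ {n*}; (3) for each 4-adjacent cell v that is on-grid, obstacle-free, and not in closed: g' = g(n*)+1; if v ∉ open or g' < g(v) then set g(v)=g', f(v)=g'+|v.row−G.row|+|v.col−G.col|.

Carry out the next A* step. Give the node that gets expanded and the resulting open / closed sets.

step 1: expand (3,0) (f=6, h=5) → closed; open now [(3,1) g=2 f=6, (4,1) g=1 f=6, (5,0) g=1 f=8]

expanded=(3,0); open=[(3,1) g=2 f=6, (4,1) g=1 f=6, (5,0) g=1 f=8]; closed=[(3,0), (4,0)]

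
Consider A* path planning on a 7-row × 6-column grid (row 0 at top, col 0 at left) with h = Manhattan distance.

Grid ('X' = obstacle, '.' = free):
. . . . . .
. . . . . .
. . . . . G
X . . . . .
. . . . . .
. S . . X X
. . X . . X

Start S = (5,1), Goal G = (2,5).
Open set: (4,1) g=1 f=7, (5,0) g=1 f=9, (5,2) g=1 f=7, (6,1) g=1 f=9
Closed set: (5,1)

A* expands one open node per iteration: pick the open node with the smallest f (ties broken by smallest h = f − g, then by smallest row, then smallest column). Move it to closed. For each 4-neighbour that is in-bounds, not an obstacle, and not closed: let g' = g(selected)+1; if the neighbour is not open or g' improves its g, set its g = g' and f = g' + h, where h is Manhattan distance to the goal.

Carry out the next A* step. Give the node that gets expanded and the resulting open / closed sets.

expanded=(4,1); open=[(3,1) g=2 f=7, (4,0) g=2 f=9, (4,2) g=2 f=7, (5,0) g=1 f=9, (5,2) g=1 f=7, (6,1) g=1 f=9]; closed=[(4,1), (5,1)]

step 1: expand (4,1) (f=7, h=6) → closed; open now [(3,1) g=2 f=7, (4,0) g=2 f=9, (4,2) g=2 f=7, (5,0) g=1 f=9, (5,2) g=1 f=7, (6,1) g=1 f=9]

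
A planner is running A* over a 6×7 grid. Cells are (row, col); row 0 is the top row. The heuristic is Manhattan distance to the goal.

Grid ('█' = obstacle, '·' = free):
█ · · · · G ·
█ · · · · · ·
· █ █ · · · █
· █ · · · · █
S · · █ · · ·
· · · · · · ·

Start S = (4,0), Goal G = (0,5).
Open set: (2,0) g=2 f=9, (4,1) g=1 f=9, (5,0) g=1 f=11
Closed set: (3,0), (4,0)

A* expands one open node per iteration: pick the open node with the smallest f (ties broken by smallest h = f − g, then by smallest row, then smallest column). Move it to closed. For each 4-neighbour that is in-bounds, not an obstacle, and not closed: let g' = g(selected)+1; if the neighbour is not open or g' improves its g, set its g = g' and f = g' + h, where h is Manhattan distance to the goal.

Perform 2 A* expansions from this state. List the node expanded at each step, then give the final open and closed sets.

order=[(2,0) → (4,1)]; open=[(4,2) g=2 f=9, (5,0) g=1 f=11, (5,1) g=2 f=11]; closed=[(2,0), (3,0), (4,0), (4,1)]

step 1: expand (2,0) (f=9, h=7) → closed; open now [(4,1) g=1 f=9, (5,0) g=1 f=11]
step 2: expand (4,1) (f=9, h=8) → closed; open now [(4,2) g=2 f=9, (5,0) g=1 f=11, (5,1) g=2 f=11]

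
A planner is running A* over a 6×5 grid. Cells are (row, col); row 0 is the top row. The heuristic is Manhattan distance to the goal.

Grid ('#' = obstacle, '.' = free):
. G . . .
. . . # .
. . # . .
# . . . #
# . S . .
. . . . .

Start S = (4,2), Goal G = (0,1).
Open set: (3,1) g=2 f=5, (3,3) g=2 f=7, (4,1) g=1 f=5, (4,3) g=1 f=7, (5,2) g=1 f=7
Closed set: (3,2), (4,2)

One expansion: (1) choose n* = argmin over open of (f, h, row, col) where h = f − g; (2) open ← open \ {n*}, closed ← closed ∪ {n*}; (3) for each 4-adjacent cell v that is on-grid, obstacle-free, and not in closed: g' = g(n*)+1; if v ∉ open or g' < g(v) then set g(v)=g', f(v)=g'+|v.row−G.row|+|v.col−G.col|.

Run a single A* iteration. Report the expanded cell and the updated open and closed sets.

expanded=(3,1); open=[(2,1) g=3 f=5, (3,3) g=2 f=7, (4,1) g=1 f=5, (4,3) g=1 f=7, (5,2) g=1 f=7]; closed=[(3,1), (3,2), (4,2)]

step 1: expand (3,1) (f=5, h=3) → closed; open now [(2,1) g=3 f=5, (3,3) g=2 f=7, (4,1) g=1 f=5, (4,3) g=1 f=7, (5,2) g=1 f=7]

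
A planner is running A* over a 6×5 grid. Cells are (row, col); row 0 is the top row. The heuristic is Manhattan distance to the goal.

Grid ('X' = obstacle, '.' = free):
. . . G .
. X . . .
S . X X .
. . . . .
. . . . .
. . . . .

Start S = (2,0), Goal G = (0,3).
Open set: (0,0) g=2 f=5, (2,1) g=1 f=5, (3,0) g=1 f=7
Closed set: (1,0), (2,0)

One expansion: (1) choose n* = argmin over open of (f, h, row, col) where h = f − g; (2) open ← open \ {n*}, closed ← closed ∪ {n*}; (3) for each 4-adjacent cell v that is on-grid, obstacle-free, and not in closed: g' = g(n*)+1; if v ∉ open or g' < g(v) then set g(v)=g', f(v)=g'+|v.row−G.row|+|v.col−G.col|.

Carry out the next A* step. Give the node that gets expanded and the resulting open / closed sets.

step 1: expand (0,0) (f=5, h=3) → closed; open now [(0,1) g=3 f=5, (2,1) g=1 f=5, (3,0) g=1 f=7]

expanded=(0,0); open=[(0,1) g=3 f=5, (2,1) g=1 f=5, (3,0) g=1 f=7]; closed=[(0,0), (1,0), (2,0)]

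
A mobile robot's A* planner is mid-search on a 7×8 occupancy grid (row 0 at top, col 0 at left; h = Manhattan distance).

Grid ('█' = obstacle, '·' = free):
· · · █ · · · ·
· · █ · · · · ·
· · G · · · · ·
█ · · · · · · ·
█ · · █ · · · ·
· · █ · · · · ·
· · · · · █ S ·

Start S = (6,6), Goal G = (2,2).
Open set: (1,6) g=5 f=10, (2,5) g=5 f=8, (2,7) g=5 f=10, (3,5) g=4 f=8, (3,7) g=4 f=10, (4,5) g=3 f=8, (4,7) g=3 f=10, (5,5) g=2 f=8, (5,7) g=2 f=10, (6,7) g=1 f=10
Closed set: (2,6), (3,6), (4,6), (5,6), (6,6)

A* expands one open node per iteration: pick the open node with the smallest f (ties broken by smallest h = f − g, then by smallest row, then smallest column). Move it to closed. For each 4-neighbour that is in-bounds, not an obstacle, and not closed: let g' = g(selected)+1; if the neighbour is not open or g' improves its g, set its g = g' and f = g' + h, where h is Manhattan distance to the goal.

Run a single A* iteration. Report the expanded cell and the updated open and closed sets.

expanded=(2,5); open=[(1,5) g=6 f=10, (1,6) g=5 f=10, (2,4) g=6 f=8, (2,7) g=5 f=10, (3,5) g=4 f=8, (3,7) g=4 f=10, (4,5) g=3 f=8, (4,7) g=3 f=10, (5,5) g=2 f=8, (5,7) g=2 f=10, (6,7) g=1 f=10]; closed=[(2,5), (2,6), (3,6), (4,6), (5,6), (6,6)]

step 1: expand (2,5) (f=8, h=3) → closed; open now [(1,5) g=6 f=10, (1,6) g=5 f=10, (2,4) g=6 f=8, (2,7) g=5 f=10, (3,5) g=4 f=8, (3,7) g=4 f=10, (4,5) g=3 f=8, (4,7) g=3 f=10, (5,5) g=2 f=8, (5,7) g=2 f=10, (6,7) g=1 f=10]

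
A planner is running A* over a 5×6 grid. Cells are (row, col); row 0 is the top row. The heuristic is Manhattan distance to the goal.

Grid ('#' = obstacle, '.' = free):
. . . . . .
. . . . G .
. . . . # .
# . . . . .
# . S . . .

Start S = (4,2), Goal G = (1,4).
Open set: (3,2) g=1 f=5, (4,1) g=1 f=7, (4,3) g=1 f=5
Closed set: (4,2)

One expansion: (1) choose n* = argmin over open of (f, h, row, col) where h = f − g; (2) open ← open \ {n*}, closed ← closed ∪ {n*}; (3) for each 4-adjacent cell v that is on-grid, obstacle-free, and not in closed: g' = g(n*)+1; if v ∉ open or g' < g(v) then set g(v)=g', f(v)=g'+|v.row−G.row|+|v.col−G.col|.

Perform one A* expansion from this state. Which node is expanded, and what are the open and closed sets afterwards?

step 1: expand (3,2) (f=5, h=4) → closed; open now [(2,2) g=2 f=5, (3,1) g=2 f=7, (3,3) g=2 f=5, (4,1) g=1 f=7, (4,3) g=1 f=5]

expanded=(3,2); open=[(2,2) g=2 f=5, (3,1) g=2 f=7, (3,3) g=2 f=5, (4,1) g=1 f=7, (4,3) g=1 f=5]; closed=[(3,2), (4,2)]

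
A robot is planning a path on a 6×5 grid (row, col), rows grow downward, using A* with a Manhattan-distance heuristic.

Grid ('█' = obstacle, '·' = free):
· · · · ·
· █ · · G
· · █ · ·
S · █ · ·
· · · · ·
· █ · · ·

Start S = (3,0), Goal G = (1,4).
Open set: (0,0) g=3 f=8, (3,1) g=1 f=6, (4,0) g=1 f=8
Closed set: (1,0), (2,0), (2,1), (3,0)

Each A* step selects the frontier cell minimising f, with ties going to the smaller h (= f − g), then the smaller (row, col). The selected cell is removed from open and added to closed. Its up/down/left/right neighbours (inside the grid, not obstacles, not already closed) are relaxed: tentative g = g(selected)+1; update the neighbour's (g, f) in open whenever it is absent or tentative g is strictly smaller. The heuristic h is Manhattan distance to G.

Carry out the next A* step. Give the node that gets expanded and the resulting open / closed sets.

expanded=(3,1); open=[(0,0) g=3 f=8, (4,0) g=1 f=8, (4,1) g=2 f=8]; closed=[(1,0), (2,0), (2,1), (3,0), (3,1)]

step 1: expand (3,1) (f=6, h=5) → closed; open now [(0,0) g=3 f=8, (4,0) g=1 f=8, (4,1) g=2 f=8]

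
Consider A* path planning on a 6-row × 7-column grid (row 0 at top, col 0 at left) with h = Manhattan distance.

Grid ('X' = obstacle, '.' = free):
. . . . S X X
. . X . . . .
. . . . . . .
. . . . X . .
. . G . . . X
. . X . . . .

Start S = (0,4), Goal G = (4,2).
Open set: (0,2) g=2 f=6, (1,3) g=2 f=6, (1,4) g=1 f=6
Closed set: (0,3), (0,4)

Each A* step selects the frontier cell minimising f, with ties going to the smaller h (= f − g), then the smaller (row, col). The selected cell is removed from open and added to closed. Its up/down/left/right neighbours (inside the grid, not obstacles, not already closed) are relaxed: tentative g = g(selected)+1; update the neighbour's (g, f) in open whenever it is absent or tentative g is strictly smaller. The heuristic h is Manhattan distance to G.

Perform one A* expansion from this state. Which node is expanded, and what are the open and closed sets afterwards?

step 1: expand (0,2) (f=6, h=4) → closed; open now [(0,1) g=3 f=8, (1,3) g=2 f=6, (1,4) g=1 f=6]

expanded=(0,2); open=[(0,1) g=3 f=8, (1,3) g=2 f=6, (1,4) g=1 f=6]; closed=[(0,2), (0,3), (0,4)]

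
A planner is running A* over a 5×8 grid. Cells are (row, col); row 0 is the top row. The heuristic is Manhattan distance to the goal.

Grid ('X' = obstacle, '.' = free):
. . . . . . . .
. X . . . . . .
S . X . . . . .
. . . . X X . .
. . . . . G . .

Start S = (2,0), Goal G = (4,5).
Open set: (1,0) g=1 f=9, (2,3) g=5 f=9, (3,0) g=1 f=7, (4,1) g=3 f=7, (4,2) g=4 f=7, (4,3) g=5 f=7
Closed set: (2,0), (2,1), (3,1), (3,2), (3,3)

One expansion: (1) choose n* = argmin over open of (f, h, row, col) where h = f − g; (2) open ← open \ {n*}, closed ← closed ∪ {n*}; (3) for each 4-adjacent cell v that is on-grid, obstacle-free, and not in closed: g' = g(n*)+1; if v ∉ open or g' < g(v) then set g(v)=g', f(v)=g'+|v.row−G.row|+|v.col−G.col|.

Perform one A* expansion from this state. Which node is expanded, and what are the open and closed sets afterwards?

expanded=(4,3); open=[(1,0) g=1 f=9, (2,3) g=5 f=9, (3,0) g=1 f=7, (4,1) g=3 f=7, (4,2) g=4 f=7, (4,4) g=6 f=7]; closed=[(2,0), (2,1), (3,1), (3,2), (3,3), (4,3)]

step 1: expand (4,3) (f=7, h=2) → closed; open now [(1,0) g=1 f=9, (2,3) g=5 f=9, (3,0) g=1 f=7, (4,1) g=3 f=7, (4,2) g=4 f=7, (4,4) g=6 f=7]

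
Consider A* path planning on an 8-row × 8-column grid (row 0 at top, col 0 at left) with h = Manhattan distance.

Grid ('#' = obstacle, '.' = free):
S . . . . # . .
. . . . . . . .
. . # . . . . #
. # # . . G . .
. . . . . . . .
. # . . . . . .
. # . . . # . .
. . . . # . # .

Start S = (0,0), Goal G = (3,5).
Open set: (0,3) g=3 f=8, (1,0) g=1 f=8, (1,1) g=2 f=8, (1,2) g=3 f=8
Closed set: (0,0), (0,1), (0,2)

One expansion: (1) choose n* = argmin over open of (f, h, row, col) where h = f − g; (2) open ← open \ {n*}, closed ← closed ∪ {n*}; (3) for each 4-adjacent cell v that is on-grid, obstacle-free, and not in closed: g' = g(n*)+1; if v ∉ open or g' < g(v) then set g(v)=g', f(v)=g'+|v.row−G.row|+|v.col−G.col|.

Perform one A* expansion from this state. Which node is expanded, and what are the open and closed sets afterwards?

step 1: expand (0,3) (f=8, h=5) → closed; open now [(0,4) g=4 f=8, (1,0) g=1 f=8, (1,1) g=2 f=8, (1,2) g=3 f=8, (1,3) g=4 f=8]

expanded=(0,3); open=[(0,4) g=4 f=8, (1,0) g=1 f=8, (1,1) g=2 f=8, (1,2) g=3 f=8, (1,3) g=4 f=8]; closed=[(0,0), (0,1), (0,2), (0,3)]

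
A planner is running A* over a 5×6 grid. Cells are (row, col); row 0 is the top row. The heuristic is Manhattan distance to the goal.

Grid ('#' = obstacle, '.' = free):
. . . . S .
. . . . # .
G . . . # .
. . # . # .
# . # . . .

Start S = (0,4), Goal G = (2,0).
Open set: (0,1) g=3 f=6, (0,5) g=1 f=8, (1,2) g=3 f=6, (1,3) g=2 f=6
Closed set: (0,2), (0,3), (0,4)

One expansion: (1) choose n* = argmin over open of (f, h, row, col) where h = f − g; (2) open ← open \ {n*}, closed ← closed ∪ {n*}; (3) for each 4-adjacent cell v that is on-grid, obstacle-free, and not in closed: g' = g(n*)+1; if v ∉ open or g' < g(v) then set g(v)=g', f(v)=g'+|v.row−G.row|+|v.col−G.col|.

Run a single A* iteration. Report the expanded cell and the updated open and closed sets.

step 1: expand (0,1) (f=6, h=3) → closed; open now [(0,0) g=4 f=6, (0,5) g=1 f=8, (1,1) g=4 f=6, (1,2) g=3 f=6, (1,3) g=2 f=6]

expanded=(0,1); open=[(0,0) g=4 f=6, (0,5) g=1 f=8, (1,1) g=4 f=6, (1,2) g=3 f=6, (1,3) g=2 f=6]; closed=[(0,1), (0,2), (0,3), (0,4)]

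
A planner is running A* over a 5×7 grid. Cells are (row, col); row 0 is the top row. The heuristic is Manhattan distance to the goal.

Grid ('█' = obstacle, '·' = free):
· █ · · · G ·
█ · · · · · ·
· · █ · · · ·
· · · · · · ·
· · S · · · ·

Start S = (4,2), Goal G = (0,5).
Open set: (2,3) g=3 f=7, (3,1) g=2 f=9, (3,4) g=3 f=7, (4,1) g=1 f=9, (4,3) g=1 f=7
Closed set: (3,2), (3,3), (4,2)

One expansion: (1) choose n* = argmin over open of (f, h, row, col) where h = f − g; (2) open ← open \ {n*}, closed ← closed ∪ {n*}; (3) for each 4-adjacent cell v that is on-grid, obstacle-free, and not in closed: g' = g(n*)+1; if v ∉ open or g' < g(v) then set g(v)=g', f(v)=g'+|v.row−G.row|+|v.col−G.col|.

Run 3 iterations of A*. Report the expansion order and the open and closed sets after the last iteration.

step 1: expand (2,3) (f=7, h=4) → closed; open now [(1,3) g=4 f=7, (2,4) g=4 f=7, (3,1) g=2 f=9, (3,4) g=3 f=7, (4,1) g=1 f=9, (4,3) g=1 f=7]
step 2: expand (1,3) (f=7, h=3) → closed; open now [(0,3) g=5 f=7, (1,2) g=5 f=9, (1,4) g=5 f=7, (2,4) g=4 f=7, (3,1) g=2 f=9, (3,4) g=3 f=7, (4,1) g=1 f=9, (4,3) g=1 f=7]
step 3: expand (0,3) (f=7, h=2) → closed; open now [(0,2) g=6 f=9, (0,4) g=6 f=7, (1,2) g=5 f=9, (1,4) g=5 f=7, (2,4) g=4 f=7, (3,1) g=2 f=9, (3,4) g=3 f=7, (4,1) g=1 f=9, (4,3) g=1 f=7]

order=[(2,3) → (1,3) → (0,3)]; open=[(0,2) g=6 f=9, (0,4) g=6 f=7, (1,2) g=5 f=9, (1,4) g=5 f=7, (2,4) g=4 f=7, (3,1) g=2 f=9, (3,4) g=3 f=7, (4,1) g=1 f=9, (4,3) g=1 f=7]; closed=[(0,3), (1,3), (2,3), (3,2), (3,3), (4,2)]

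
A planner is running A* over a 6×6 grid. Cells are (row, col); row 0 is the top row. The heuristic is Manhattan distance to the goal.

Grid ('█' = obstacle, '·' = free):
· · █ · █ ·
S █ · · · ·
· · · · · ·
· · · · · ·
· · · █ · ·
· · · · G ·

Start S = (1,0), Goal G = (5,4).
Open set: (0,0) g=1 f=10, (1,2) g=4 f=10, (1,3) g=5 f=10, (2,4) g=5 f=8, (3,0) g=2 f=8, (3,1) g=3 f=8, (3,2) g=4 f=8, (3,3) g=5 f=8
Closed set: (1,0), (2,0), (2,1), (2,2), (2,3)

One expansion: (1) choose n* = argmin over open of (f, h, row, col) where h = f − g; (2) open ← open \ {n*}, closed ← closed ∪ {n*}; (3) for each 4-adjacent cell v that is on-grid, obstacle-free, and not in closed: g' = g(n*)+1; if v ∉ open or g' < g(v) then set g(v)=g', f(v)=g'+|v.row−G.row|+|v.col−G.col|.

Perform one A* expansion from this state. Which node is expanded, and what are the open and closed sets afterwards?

expanded=(2,4); open=[(0,0) g=1 f=10, (1,2) g=4 f=10, (1,3) g=5 f=10, (1,4) g=6 f=10, (2,5) g=6 f=10, (3,0) g=2 f=8, (3,1) g=3 f=8, (3,2) g=4 f=8, (3,3) g=5 f=8, (3,4) g=6 f=8]; closed=[(1,0), (2,0), (2,1), (2,2), (2,3), (2,4)]

step 1: expand (2,4) (f=8, h=3) → closed; open now [(0,0) g=1 f=10, (1,2) g=4 f=10, (1,3) g=5 f=10, (1,4) g=6 f=10, (2,5) g=6 f=10, (3,0) g=2 f=8, (3,1) g=3 f=8, (3,2) g=4 f=8, (3,3) g=5 f=8, (3,4) g=6 f=8]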